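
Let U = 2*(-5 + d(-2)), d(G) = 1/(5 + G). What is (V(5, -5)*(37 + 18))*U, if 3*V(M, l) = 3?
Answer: -1540/3 ≈ -513.33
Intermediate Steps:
V(M, l) = 1 (V(M, l) = (⅓)*3 = 1)
U = -28/3 (U = 2*(-5 + 1/(5 - 2)) = 2*(-5 + 1/3) = 2*(-5 + ⅓) = 2*(-14/3) = -28/3 ≈ -9.3333)
(V(5, -5)*(37 + 18))*U = (1*(37 + 18))*(-28/3) = (1*55)*(-28/3) = 55*(-28/3) = -1540/3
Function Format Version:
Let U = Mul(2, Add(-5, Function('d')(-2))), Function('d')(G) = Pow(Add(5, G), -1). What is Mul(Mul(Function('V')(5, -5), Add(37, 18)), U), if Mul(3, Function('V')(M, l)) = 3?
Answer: Rational(-1540, 3) ≈ -513.33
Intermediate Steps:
Function('V')(M, l) = 1 (Function('V')(M, l) = Mul(Rational(1, 3), 3) = 1)
U = Rational(-28, 3) (U = Mul(2, Add(-5, Pow(Add(5, -2), -1))) = Mul(2, Add(-5, Pow(3, -1))) = Mul(2, Add(-5, Rational(1, 3))) = Mul(2, Rational(-14, 3)) = Rational(-28, 3) ≈ -9.3333)
Mul(Mul(Function('V')(5, -5), Add(37, 18)), U) = Mul(Mul(1, Add(37, 18)), Rational(-28, 3)) = Mul(Mul(1, 55), Rational(-28, 3)) = Mul(55, Rational(-28, 3)) = Rational(-1540, 3)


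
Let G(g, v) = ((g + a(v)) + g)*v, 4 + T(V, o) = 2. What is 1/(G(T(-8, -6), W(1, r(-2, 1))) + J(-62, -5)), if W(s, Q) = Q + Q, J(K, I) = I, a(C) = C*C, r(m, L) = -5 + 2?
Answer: -1/197 ≈ -0.0050761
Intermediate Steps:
r(m, L) = -3
a(C) = C²
T(V, o) = -2 (T(V, o) = -4 + 2 = -2)
W(s, Q) = 2*Q
G(g, v) = v*(v² + 2*g) (G(g, v) = ((g + v²) + g)*v = (v² + 2*g)*v = v*(v² + 2*g))
1/(G(T(-8, -6), W(1, r(-2, 1))) + J(-62, -5)) = 1/((2*(-3))*((2*(-3))² + 2*(-2)) - 5) = 1/(-6*((-6)² - 4) - 5) = 1/(-6*(36 - 4) - 5) = 1/(-6*32 - 5) = 1/(-192 - 5) = 1/(-197) = -1/197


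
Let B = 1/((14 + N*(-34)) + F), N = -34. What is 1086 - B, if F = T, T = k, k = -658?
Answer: 556031/512 ≈ 1086.0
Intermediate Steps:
T = -658
F = -658
B = 1/512 (B = 1/((14 - 34*(-34)) - 658) = 1/((14 + 1156) - 658) = 1/(1170 - 658) = 1/512 ≈ 0.0019531)
1086 - B = 1086 - 1*1/512 = 1086 - 1/512 = 556031/512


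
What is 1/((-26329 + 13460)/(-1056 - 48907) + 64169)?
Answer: 2939/188593448 ≈ 1.5584e-5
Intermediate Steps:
1/((-26329 + 13460)/(-1056 - 48907) + 64169) = 1/(-12869/(-49963) + 64169) = 1/(-12869*(-1/49963) + 64169) = 1/(757/2939 + 64169) = 1/(188593448/2939) = 2939/188593448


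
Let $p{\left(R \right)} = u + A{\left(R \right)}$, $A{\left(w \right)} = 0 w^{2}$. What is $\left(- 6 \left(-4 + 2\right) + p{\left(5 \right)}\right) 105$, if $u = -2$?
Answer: $1050$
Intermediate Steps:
$A{\left(w \right)} = 0$
$p{\left(R \right)} = -2$ ($p{\left(R \right)} = -2 + 0 = -2$)
$\left(- 6 \left(-4 + 2\right) + p{\left(5 \right)}\right) 105 = \left(- 6 \left(-4 + 2\right) - 2\right) 105 = \left(\left(-6\right) \left(-2\right) - 2\right) 105 = \left(12 - 2\right) 105 = 10 \cdot 105 = 1050$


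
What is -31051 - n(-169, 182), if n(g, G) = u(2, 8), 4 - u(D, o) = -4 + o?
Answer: -31051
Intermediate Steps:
u(D, o) = 8 - o (u(D, o) = 4 - (-4 + o) = 4 + (4 - o) = 8 - o)
n(g, G) = 0 (n(g, G) = 8 - 1*8 = 8 - 8 = 0)
-31051 - n(-169, 182) = -31051 - 1*0 = -31051 + 0 = -31051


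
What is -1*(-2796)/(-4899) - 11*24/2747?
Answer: -2991316/4485851 ≈ -0.66683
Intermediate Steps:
-1*(-2796)/(-4899) - 11*24/2747 = 2796*(-1/4899) - 264*1/2747 = -932/1633 - 264/2747 = -2991316/4485851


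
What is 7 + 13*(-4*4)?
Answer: -201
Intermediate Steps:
7 + 13*(-4*4) = 7 + 13*(-16) = 7 - 208 = -201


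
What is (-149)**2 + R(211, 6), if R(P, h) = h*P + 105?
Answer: 23572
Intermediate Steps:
R(P, h) = 105 + P*h (R(P, h) = P*h + 105 = 105 + P*h)
(-149)**2 + R(211, 6) = (-149)**2 + (105 + 211*6) = 22201 + (105 + 1266) = 22201 + 1371 = 23572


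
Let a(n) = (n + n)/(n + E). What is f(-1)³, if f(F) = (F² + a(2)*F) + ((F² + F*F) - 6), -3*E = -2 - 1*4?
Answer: -64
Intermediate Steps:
E = 2 (E = -(-2 - 1*4)/3 = -(-2 - 4)/3 = -⅓*(-6) = 2)
a(n) = 2*n/(2 + n) (a(n) = (n + n)/(n + 2) = (2*n)/(2 + n) = 2*n/(2 + n))
f(F) = -6 + F + 3*F² (f(F) = (F² + (2*2/(2 + 2))*F) + ((F² + F*F) - 6) = (F² + (2*2/4)*F) + ((F² + F²) - 6) = (F² + (2*2*(¼))*F) + (2*F² - 6) = (F² + 1*F) + (-6 + 2*F²) = (F² + F) + (-6 + 2*F²) = (F + F²) + (-6 + 2*F²) = -6 + F + 3*F²)
f(-1)³ = (-6 - 1 + 3*(-1)²)³ = (-6 - 1 + 3*1)³ = (-6 - 1 + 3)³ = (-4)³ = -64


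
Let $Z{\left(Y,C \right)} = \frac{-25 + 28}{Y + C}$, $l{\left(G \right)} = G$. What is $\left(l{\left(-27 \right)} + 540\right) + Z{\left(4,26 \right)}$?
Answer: $\frac{5131}{10} \approx 513.1$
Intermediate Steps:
$Z{\left(Y,C \right)} = \frac{3}{C + Y}$
$\left(l{\left(-27 \right)} + 540\right) + Z{\left(4,26 \right)} = \left(-27 + 540\right) + \frac{3}{26 + 4} = 513 + \frac{3}{30} = 513 + 3 \cdot \frac{1}{30} = 513 + \frac{1}{10} = \frac{5131}{10}$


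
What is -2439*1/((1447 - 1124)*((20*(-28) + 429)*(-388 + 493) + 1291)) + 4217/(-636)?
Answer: -4243887755/640113648 ≈ -6.6299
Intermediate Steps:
-2439*1/((1447 - 1124)*((20*(-28) + 429)*(-388 + 493) + 1291)) + 4217/(-636) = -2439*1/(323*((-560 + 429)*105 + 1291)) + 4217*(-1/636) = -2439*1/(323*(-131*105 + 1291)) - 4217/636 = -2439*1/(323*(-13755 + 1291)) - 4217/636 = -2439/((-12464*323)) - 4217/636 = -2439/(-4025872) - 4217/636 = -2439*(-1/4025872) - 4217/636 = 2439/4025872 - 4217/636 = -4243887755/640113648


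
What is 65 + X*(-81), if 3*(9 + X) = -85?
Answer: 3089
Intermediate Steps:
X = -112/3 (X = -9 + (⅓)*(-85) = -9 - 85/3 = -112/3 ≈ -37.333)
65 + X*(-81) = 65 - 112/3*(-81) = 65 + 3024 = 3089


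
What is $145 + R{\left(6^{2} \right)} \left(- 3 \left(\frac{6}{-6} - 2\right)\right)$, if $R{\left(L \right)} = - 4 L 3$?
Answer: $-3743$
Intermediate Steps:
$R{\left(L \right)} = - 12 L$
$145 + R{\left(6^{2} \right)} \left(- 3 \left(\frac{6}{-6} - 2\right)\right) = 145 + - 12 \cdot 6^{2} \left(- 3 \left(\frac{6}{-6} - 2\right)\right) = 145 + \left(-12\right) 36 \left(- 3 \left(6 \left(- \frac{1}{6}\right) - 2\right)\right) = 145 - 432 \left(- 3 \left(-1 - 2\right)\right) = 145 - 432 \left(\left(-3\right) \left(-3\right)\right) = 145 - 3888 = -3743$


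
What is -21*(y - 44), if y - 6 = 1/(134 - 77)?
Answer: 15155/19 ≈ 797.63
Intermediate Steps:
y = 343/57 (y = 6 + 1/(134 - 77) = 6 + 1/57 = 343/57 ≈ 6.0175)
-21*(y - 44) = -21*(343/57 - 44) = -21*(-2165/57) = 15155/19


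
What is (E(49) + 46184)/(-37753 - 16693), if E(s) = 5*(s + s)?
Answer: -23337/27223 ≈ -0.85725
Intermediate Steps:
E(s) = 10*s (E(s) = 5*(2*s) = 10*s)
(E(49) + 46184)/(-37753 - 16693) = (10*49 + 46184)/(-37753 - 16693) = (490 + 46184)/(-54446) = 46674*(-1/54446) = -23337/27223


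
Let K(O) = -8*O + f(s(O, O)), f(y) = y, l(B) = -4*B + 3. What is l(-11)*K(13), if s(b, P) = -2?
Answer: -4982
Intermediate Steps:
l(B) = 3 - 4*B
K(O) = -2 - 8*O (K(O) = -8*O - 2 = -2 - 8*O)
l(-11)*K(13) = (3 - 4*(-11))*(-2 - 8*13) = (3 + 44)*(-2 - 104) = 47*(-106) = -4982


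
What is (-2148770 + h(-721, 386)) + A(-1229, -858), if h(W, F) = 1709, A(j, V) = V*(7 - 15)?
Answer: -2140197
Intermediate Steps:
A(j, V) = -8*V (A(j, V) = V*(-8) = -8*V)
(-2148770 + h(-721, 386)) + A(-1229, -858) = (-2148770 + 1709) - 8*(-858) = -2147061 + 6864 = -2140197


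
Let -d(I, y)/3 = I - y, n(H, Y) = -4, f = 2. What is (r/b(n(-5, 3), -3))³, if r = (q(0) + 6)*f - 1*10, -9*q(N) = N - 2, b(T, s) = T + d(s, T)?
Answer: -10648/250047 ≈ -0.042584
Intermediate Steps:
d(I, y) = -3*I + 3*y (d(I, y) = -3*(I - y) = -3*I + 3*y)
b(T, s) = -3*s + 4*T (b(T, s) = T + (-3*s + 3*T) = -3*s + 4*T)
q(N) = 2/9 - N/9 (q(N) = -(N - 2)/9 = -(-2 + N)/9 = 2/9 - N/9)
r = 22/9 (r = ((2/9 - ⅑*0) + 6)*2 - 1*10 = ((2/9 + 0) + 6)*2 - 10 = (2/9 + 6)*2 - 10 = (56/9)*2 - 10 = 112/9 - 10 = 22/9 ≈ 2.4444)
(r/b(n(-5, 3), -3))³ = (22/(9*(-3*(-3) + 4*(-4))))³ = (22/(9*(9 - 16)))³ = ((22/9)/(-7))³ = ((22/9)*(-⅐))³ = (-22/63)³ = -10648/250047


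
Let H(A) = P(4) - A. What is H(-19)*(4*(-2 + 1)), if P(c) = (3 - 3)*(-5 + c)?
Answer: -76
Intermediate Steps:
P(c) = 0 (P(c) = 0*(-5 + c) = 0)
H(A) = -A (H(A) = 0 - A = -A)
H(-19)*(4*(-2 + 1)) = (-1*(-19))*(4*(-2 + 1)) = 19*(4*(-1)) = 19*(-4) = -76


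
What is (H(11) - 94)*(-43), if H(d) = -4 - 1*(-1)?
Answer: 4171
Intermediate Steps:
H(d) = -3 (H(d) = -4 + 1 = -3)
(H(11) - 94)*(-43) = (-3 - 94)*(-43) = -97*(-43) = 4171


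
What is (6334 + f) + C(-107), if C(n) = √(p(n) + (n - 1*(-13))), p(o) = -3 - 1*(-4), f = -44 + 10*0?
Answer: 6290 + I*√93 ≈ 6290.0 + 9.6436*I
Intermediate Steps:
f = -44 (f = -44 + 0 = -44)
p(o) = 1 (p(o) = -3 + 4 = 1)
C(n) = √(14 + n) (C(n) = √(1 + (n - 1*(-13))) = √(1 + (n + 13)) = √(1 + (13 + n)) = √(14 + n))
(6334 + f) + C(-107) = (6334 - 44) + √(14 - 107) = 6290 + √(-93) = 6290 + I*√93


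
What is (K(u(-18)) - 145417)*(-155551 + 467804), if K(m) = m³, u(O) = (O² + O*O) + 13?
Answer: 90134752387092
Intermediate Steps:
u(O) = 13 + 2*O² (u(O) = (O² + O²) + 13 = 2*O² + 13 = 13 + 2*O²)
(K(u(-18)) - 145417)*(-155551 + 467804) = ((13 + 2*(-18)²)³ - 145417)*(-155551 + 467804) = ((13 + 2*324)³ - 145417)*312253 = ((13 + 648)³ - 145417)*312253 = (661³ - 145417)*312253 = (288804781 - 145417)*312253 = 288659364*312253 = 90134752387092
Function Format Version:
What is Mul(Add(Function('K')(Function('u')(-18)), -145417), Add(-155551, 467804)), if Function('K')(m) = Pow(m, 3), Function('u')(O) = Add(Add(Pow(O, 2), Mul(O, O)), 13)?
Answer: 90134752387092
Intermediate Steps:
Function('u')(O) = Add(13, Mul(2, Pow(O, 2))) (Function('u')(O) = Add(Add(Pow(O, 2), Pow(O, 2)), 13) = Add(Mul(2, Pow(O, 2)), 13) = Add(13, Mul(2, Pow(O, 2))))
Mul(Add(Function('K')(Function('u')(-18)), -145417), Add(-155551, 467804)) = Mul(Add(Pow(Add(13, Mul(2, Pow(-18, 2))), 3), -145417), Add(-155551, 467804)) = Mul(Add(Pow(Add(13, Mul(2, 324)), 3), -145417), 312253) = Mul(Add(Pow(Add(13, 648), 3), -145417), 312253) = Mul(Add(Pow(661, 3), -145417), 312253) = Mul(Add(288804781, -145417), 312253) = Mul(288659364, 312253) = 90134752387092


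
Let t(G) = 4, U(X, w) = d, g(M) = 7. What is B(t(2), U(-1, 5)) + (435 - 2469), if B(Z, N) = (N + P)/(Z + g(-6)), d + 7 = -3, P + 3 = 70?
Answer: -22317/11 ≈ -2028.8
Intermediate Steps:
P = 67 (P = -3 + 70 = 67)
d = -10 (d = -7 - 3 = -10)
U(X, w) = -10
B(Z, N) = (67 + N)/(7 + Z) (B(Z, N) = (N + 67)/(Z + 7) = (67 + N)/(7 + Z))
B(t(2), U(-1, 5)) + (435 - 2469) = (67 - 10)/(7 + 4) + (435 - 2469) = 57/11 - 2034 = -22317/11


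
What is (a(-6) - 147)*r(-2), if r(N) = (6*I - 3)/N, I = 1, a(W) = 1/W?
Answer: 883/4 ≈ 220.75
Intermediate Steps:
r(N) = 3/N (r(N) = (6*1 - 3)/N = (6 - 3)/N = 3/N)
(a(-6) - 147)*r(-2) = (1/(-6) - 147)*(3/(-2)) = (-⅙ - 147)*(3*(-½)) = -883/6*(-3/2) = 883/4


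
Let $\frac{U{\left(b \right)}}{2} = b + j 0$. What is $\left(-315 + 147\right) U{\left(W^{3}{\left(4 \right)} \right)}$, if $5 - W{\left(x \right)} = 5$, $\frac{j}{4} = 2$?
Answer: $0$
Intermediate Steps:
$j = 8$ ($j = 4 \cdot 2 = 8$)
$W{\left(x \right)} = 0$ ($W{\left(x \right)} = 5 - 5 = 0$)
$U{\left(b \right)} = 2 b$ ($U{\left(b \right)} = 2 \left(b + 8 \cdot 0\right) = 2 \left(b + 0\right) = 2 b$)
$\left(-315 + 147\right) U{\left(W^{3}{\left(4 \right)} \right)} = \left(-315 + 147\right) 2 \cdot 0^{3} = - 168 \cdot 2 \cdot 0 = \left(-168\right) 0 = 0$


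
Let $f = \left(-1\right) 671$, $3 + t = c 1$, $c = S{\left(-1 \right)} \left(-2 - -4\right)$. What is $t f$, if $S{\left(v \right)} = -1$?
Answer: $3355$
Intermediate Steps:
$c = -2$ ($c = - (-2 - -4) = - (-2 + 4) = \left(-1\right) 2 = -2$)
$t = -5$ ($t = -3 - 2 = -5$)
$f = -671$
$t f = \left(-5\right) \left(-671\right) = 3355$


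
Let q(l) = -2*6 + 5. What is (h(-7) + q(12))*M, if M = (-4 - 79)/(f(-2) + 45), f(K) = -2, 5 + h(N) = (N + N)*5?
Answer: 6806/43 ≈ 158.28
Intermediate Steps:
h(N) = -5 + 10*N (h(N) = -5 + (N + N)*5 = -5 + (2*N)*5 = -5 + 10*N)
q(l) = -7 (q(l) = -12 + 5 = -7)
M = -83/43 (M = (-4 - 79)/(-2 + 45) = -83/43 ≈ -1.9302)
(h(-7) + q(12))*M = ((-5 + 10*(-7)) - 7)*(-83/43) = ((-5 - 70) - 7)*(-83/43) = (-75 - 7)*(-83/43) = -82*(-83/43) = 6806/43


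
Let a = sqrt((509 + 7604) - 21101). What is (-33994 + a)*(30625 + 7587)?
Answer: -1298978728 + 76424*I*sqrt(3247) ≈ -1.299e+9 + 4.3548e+6*I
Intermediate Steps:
a = 2*I*sqrt(3247) (a = sqrt(8113 - 21101) = sqrt(-12988) = 2*I*sqrt(3247) ≈ 113.96*I)
(-33994 + a)*(30625 + 7587) = (-33994 + 2*I*sqrt(3247))*(30625 + 7587) = (-33994 + 2*I*sqrt(3247))*38212 = -1298978728 + 76424*I*sqrt(3247)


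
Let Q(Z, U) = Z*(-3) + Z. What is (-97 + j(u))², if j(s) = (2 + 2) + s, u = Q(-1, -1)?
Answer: 8281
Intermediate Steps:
Q(Z, U) = -2*Z (Q(Z, U) = -3*Z + Z = -2*Z)
u = 2 (u = -2*(-1) = 2)
j(s) = 4 + s
(-97 + j(u))² = (-97 + (4 + 2))² = (-97 + 6)² = (-91)² = 8281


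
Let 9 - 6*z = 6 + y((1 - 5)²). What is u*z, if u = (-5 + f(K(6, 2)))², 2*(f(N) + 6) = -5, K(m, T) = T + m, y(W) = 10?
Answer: -1701/8 ≈ -212.63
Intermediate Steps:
z = -7/6 (z = 3/2 - (6 + 10)/6 = 3/2 - ⅙*16 = 3/2 - 8/3 = -7/6 ≈ -1.1667)
f(N) = -17/2 (f(N) = -6 + (½)*(-5) = -6 - 5/2 = -17/2)
u = 729/4 (u = (-5 - 17/2)² = (-27/2)² = 729/4 ≈ 182.25)
u*z = (729/4)*(-7/6) = -1701/8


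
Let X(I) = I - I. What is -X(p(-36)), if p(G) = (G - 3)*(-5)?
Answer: 0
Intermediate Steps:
p(G) = 15 - 5*G (p(G) = (-3 + G)*(-5) = 15 - 5*G)
X(I) = 0
-X(p(-36)) = -1*0 = 0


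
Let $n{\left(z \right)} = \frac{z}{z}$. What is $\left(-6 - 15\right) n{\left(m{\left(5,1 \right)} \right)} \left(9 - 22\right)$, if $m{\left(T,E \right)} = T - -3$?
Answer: $273$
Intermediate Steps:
$m{\left(T,E \right)} = 3 + T$ ($m{\left(T,E \right)} = T + 3 = 3 + T$)
$n{\left(z \right)} = 1$
$\left(-6 - 15\right) n{\left(m{\left(5,1 \right)} \right)} \left(9 - 22\right) = \left(-6 - 15\right) 1 \left(9 - 22\right) = \left(-21\right) 1 \left(-13\right) = \left(-21\right) \left(-13\right) = 273$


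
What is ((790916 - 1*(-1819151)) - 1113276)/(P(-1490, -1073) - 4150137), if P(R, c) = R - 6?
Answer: -1496791/4151633 ≈ -0.36053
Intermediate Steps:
P(R, c) = -6 + R
((790916 - 1*(-1819151)) - 1113276)/(P(-1490, -1073) - 4150137) = ((790916 - 1*(-1819151)) - 1113276)/((-6 - 1490) - 4150137) = ((790916 + 1819151) - 1113276)/(-1496 - 4150137) = (2610067 - 1113276)/(-4151633) = 1496791*(-1/4151633) = -1496791/4151633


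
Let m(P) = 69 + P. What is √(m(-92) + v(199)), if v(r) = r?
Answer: 4*√11 ≈ 13.266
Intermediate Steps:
√(m(-92) + v(199)) = √((69 - 92) + 199) = √(-23 + 199) = √176 = 4*√11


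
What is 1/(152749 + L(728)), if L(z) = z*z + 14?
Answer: 1/682747 ≈ 1.4647e-6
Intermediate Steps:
L(z) = 14 + z² (L(z) = z² + 14 = 14 + z²)
1/(152749 + L(728)) = 1/(152749 + (14 + 728²)) = 1/(152749 + (14 + 529984)) = 1/(152749 + 529998) = 1/682747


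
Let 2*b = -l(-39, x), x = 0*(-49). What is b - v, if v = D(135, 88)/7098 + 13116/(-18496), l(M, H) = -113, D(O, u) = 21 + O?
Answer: 24063437/420784 ≈ 57.187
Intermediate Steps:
x = 0
b = 113/2 (b = (-1*(-113))/2 = (1/2)*113 = 113/2 ≈ 56.500)
v = -289141/420784 (v = (21 + 135)/7098 + 13116/(-18496) = 156*(1/7098) + 13116*(-1/18496) = 2/91 - 3279/4624 = -289141/420784 ≈ -0.68715)
b - v = 113/2 - 1*(-289141/420784) = 113/2 + 289141/420784 = 24063437/420784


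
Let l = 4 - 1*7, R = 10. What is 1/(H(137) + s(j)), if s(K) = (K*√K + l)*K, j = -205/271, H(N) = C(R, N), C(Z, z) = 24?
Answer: 38396899444239/1009024512412396 - 3086358025*I*√55555/1009024512412396 ≈ 0.038054 - 0.00072095*I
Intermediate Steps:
H(N) = 24
j = -205/271 (j = -205*1/271 = -205/271 ≈ -0.75646)
l = -3 (l = 4 - 7 = -3)
s(K) = K*(-3 + K^(3/2)) (s(K) = (K*√K - 3)*K = (K^(3/2) - 3)*K = (-3 + K^(3/2))*K = K*(-3 + K^(3/2)))
1/(H(137) + s(j)) = 1/(24 + ((-205/271)^(5/2) - 3*(-205/271))) = 1/(24 + (42025*I*√55555/19902511 + 615/271)) = 1/(24 + (615/271 + 42025*I*√55555/19902511)) = 1/(7119/271 + 42025*I*√55555/19902511)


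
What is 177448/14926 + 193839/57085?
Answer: 6511429997/426025355 ≈ 15.284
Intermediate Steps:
177448/14926 + 193839/57085 = 177448*(1/14926) + 193839*(1/57085) = 88724/7463 + 193839/57085 = 6511429997/426025355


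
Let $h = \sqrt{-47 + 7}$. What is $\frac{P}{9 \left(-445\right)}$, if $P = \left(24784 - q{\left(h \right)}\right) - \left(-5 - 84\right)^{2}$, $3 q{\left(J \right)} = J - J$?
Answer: $- \frac{5621}{1335} \approx -4.2105$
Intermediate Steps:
$h = 2 i \sqrt{10}$ ($h = \sqrt{-40} = 2 i \sqrt{10} \approx 6.3246 i$)
$q{\left(J \right)} = 0$ ($q{\left(J \right)} = \frac{J - J}{3} = \frac{1}{3} \cdot 0 = 0$)
$P = 16863$ ($P = \left(24784 - 0\right) - \left(-5 - 84\right)^{2} = \left(24784 + 0\right) - \left(-89\right)^{2} = 24784 - 7921 = 16863$)
$\frac{P}{9 \left(-445\right)} = \frac{16863}{9 \left(-445\right)} = \frac{16863}{-4005} = 16863 \left(- \frac{1}{4005}\right) = - \frac{5621}{1335}$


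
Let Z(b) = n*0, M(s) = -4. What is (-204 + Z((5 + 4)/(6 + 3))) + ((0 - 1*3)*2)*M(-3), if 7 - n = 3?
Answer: -180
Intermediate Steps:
n = 4 (n = 7 - 1*3 = 7 - 3 = 4)
Z(b) = 0 (Z(b) = 4*0 = 0)
(-204 + Z((5 + 4)/(6 + 3))) + ((0 - 1*3)*2)*M(-3) = (-204 + 0) + ((0 - 1*3)*2)*(-4) = -204 + ((0 - 3)*2)*(-4) = -204 - 3*2*(-4) = -204 - 6*(-4) = -204 + 24 = -180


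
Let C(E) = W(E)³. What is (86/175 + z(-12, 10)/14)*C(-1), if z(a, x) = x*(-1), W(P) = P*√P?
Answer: -39*I/175 ≈ -0.22286*I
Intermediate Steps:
W(P) = P^(3/2)
z(a, x) = -x
C(E) = E^(9/2) (C(E) = (E^(3/2))³ = E^(9/2))
(86/175 + z(-12, 10)/14)*C(-1) = (86/175 - 1*10/14)*(-1)^(9/2) = (86*(1/175) - 10*1/14)*I = (86/175 - 5/7)*I = -39*I/175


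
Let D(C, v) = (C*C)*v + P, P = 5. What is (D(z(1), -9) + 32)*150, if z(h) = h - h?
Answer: 5550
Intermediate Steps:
z(h) = 0
D(C, v) = 5 + v*C² (D(C, v) = (C*C)*v + 5 = C²*v + 5 = v*C² + 5 = 5 + v*C²)
(D(z(1), -9) + 32)*150 = ((5 - 9*0²) + 32)*150 = ((5 - 9*0) + 32)*150 = ((5 + 0) + 32)*150 = (5 + 32)*150 = 37*150 = 5550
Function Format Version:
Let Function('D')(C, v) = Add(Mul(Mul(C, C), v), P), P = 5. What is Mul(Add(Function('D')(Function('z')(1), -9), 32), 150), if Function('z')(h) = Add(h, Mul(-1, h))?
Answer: 5550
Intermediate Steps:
Function('z')(h) = 0
Function('D')(C, v) = Add(5, Mul(v, Pow(C, 2))) (Function('D')(C, v) = Add(Mul(Mul(C, C), v), 5) = Add(Mul(Pow(C, 2), v), 5) = Add(Mul(v, Pow(C, 2)), 5) = Add(5, Mul(v, Pow(C, 2))))
Mul(Add(Function('D')(Function('z')(1), -9), 32), 150) = Mul(Add(Add(5, Mul(-9, Pow(0, 2))), 32), 150) = Mul(Add(Add(5, Mul(-9, 0)), 32), 150) = Mul(Add(Add(5, 0), 32), 150) = Mul(Add(5, 32), 150) = Mul(37, 150) = 5550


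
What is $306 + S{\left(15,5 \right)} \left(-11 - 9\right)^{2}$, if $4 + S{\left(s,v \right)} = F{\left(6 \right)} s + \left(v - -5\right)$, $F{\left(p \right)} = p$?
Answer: $38706$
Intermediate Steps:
$S{\left(s,v \right)} = 1 + v + 6 s$ ($S{\left(s,v \right)} = -4 + \left(6 s + \left(v - -5\right)\right) = -4 + \left(6 s + \left(v + 5\right)\right) = -4 + \left(6 s + \left(5 + v\right)\right) = -4 + \left(5 + v + 6 s\right) = 1 + v + 6 s$)
$306 + S{\left(15,5 \right)} \left(-11 - 9\right)^{2} = 306 + \left(1 + 5 + 6 \cdot 15\right) \left(-11 - 9\right)^{2} = 306 + \left(1 + 5 + 90\right) \left(-20\right)^{2} = 306 + 96 \cdot 400 = 306 + 38400 = 38706$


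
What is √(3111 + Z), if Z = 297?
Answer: 4*√213 ≈ 58.378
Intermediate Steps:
√(3111 + Z) = √(3111 + 297) = √3408 = 4*√213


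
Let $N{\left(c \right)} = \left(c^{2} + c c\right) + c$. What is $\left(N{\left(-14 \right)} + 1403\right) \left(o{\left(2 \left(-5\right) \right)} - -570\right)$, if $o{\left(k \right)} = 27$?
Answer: $1063257$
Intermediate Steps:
$N{\left(c \right)} = c + 2 c^{2}$ ($N{\left(c \right)} = \left(c^{2} + c^{2}\right) + c = 2 c^{2} + c = c + 2 c^{2}$)
$\left(N{\left(-14 \right)} + 1403\right) \left(o{\left(2 \left(-5\right) \right)} - -570\right) = \left(- 14 \left(1 + 2 \left(-14\right)\right) + 1403\right) \left(27 - -570\right) = \left(- 14 \left(1 - 28\right) + 1403\right) \left(27 + 570\right) = \left(\left(-14\right) \left(-27\right) + 1403\right) 597 = \left(378 + 1403\right) 597 = 1781 \cdot 597 = 1063257$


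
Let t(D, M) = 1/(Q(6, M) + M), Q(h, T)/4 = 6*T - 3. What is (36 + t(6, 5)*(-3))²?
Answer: 16524225/12769 ≈ 1294.1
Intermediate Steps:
Q(h, T) = -12 + 24*T (Q(h, T) = 4*(6*T - 3) = 4*(-3 + 6*T) = -12 + 24*T)
t(D, M) = 1/(-12 + 25*M) (t(D, M) = 1/((-12 + 24*M) + M) = 1/(-12 + 25*M))
(36 + t(6, 5)*(-3))² = (36 - 3/(-12 + 25*5))² = (36 - 3/(-12 + 125))² = (36 - 3/113)² = (4065/113)² = 16524225/12769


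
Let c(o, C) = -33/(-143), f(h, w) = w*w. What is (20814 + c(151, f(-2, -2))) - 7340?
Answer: 175165/13 ≈ 13474.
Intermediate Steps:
f(h, w) = w²
c(o, C) = 3/13 (c(o, C) = -33*(-1/143) = 3/13)
(20814 + c(151, f(-2, -2))) - 7340 = (20814 + 3/13) - 7340 = 270585/13 - 7340 = 175165/13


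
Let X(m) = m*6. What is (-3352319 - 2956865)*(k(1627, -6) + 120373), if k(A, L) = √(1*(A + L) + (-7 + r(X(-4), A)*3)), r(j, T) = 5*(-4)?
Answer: -759455405632 - 6309184*√1554 ≈ -7.5970e+11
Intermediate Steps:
X(m) = 6*m
r(j, T) = -20
k(A, L) = √(-67 + A + L) (k(A, L) = √(1*(A + L) + (-7 - 20*3)) = √((A + L) + (-7 - 60)) = √((A + L) - 67) = √(-67 + A + L))
(-3352319 - 2956865)*(k(1627, -6) + 120373) = (-3352319 - 2956865)*(√(-67 + 1627 - 6) + 120373) = -6309184*(√1554 + 120373) = -6309184*(120373 + √1554) = -759455405632 - 6309184*√1554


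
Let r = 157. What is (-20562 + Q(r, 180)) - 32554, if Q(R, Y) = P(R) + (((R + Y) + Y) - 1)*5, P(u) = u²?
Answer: -25887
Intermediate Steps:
Q(R, Y) = -5 + R² + 5*R + 10*Y (Q(R, Y) = R² + (((R + Y) + Y) - 1)*5 = R² + ((R + 2*Y) - 1)*5 = R² + (-1 + R + 2*Y)*5 = R² + (-5 + 5*R + 10*Y) = -5 + R² + 5*R + 10*Y)
(-20562 + Q(r, 180)) - 32554 = (-20562 + (-5 + 157² + 5*157 + 10*180)) - 32554 = (-20562 + (-5 + 24649 + 785 + 1800)) - 32554 = (-20562 + 27229) - 32554 = 6667 - 32554 = -25887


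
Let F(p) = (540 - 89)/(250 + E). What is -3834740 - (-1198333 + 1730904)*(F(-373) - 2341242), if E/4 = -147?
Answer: 32418736195609/26 ≈ 1.2469e+12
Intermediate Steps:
E = -588 (E = 4*(-147) = -588)
F(p) = -451/338 (F(p) = (540 - 89)/(250 - 588) = 451/(-338) = 451*(-1/338) = -451/338)
-3834740 - (-1198333 + 1730904)*(F(-373) - 2341242) = -3834740 - (-1198333 + 1730904)*(-451/338 - 2341242) = -3834740 - 532571*(-791340247)/338 = -3834740 - 1*(-32418835898849/26) = -3834740 + 32418835898849/26 = 32418736195609/26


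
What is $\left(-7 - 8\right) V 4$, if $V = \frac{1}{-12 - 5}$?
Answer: $\frac{60}{17} \approx 3.5294$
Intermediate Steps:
$V = - \frac{1}{17}$ ($V = \frac{1}{-17} = - \frac{1}{17} \approx -0.058824$)
$\left(-7 - 8\right) V 4 = \left(-7 - 8\right) \left(- \frac{1}{17}\right) 4 = \left(-15\right) \left(- \frac{1}{17}\right) 4 = \frac{15}{17} \cdot 4 = \frac{60}{17}$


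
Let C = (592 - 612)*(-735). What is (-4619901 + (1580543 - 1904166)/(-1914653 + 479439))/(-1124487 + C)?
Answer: 6630546270191/1592781839418 ≈ 4.1629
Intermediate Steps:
C = 14700 (C = -20*(-735) = 14700)
(-4619901 + (1580543 - 1904166)/(-1914653 + 479439))/(-1124487 + C) = (-4619901 + (1580543 - 1904166)/(-1914653 + 479439))/(-1124487 + 14700) = (-4619901 - 323623/(-1435214))/(-1109787) = (-4619901 - 323623*(-1/1435214))*(-1/1109787) = (-4619901 + 323623/1435214)*(-1/1109787) = -6630546270191/1435214*(-1/1109787) = 6630546270191/1592781839418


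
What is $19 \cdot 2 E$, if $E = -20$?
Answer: $-760$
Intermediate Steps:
$19 \cdot 2 E = 19 \cdot 2 \left(-20\right) = 38 \left(-20\right) = -760$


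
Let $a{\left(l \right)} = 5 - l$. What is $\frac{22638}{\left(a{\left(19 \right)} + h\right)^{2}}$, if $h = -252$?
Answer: $\frac{231}{722} \approx 0.31994$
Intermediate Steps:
$\frac{22638}{\left(a{\left(19 \right)} + h\right)^{2}} = \frac{22638}{\left(\left(5 - 19\right) - 252\right)^{2}} = \frac{22638}{\left(-14 - 252\right)^{2}} = \frac{22638}{\left(-266\right)^{2}} = \frac{22638}{70756} = 22638 \cdot \frac{1}{70756} = \frac{231}{722}$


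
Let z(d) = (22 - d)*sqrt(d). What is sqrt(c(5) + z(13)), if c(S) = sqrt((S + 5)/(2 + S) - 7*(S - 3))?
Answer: sqrt(441*sqrt(13) + 14*I*sqrt(154))/7 ≈ 5.705 + 0.31075*I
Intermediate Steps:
c(S) = sqrt(21 - 7*S + (5 + S)/(2 + S)) (c(S) = sqrt((5 + S)/(2 + S) - 7*(-3 + S)) = sqrt((5 + S)/(2 + S) + (21 - 7*S)) = sqrt(21 - 7*S + (5 + S)/(2 + S)))
z(d) = sqrt(d)*(22 - d)
sqrt(c(5) + z(13)) = sqrt(sqrt((47 - 7*5**2 + 8*5)/(2 + 5)) + sqrt(13)*(22 - 1*13)) = sqrt(sqrt((47 - 7*25 + 40)/7) + sqrt(13)*(22 - 13)) = sqrt(sqrt((47 - 175 + 40)/7) + sqrt(13)*9) = sqrt(sqrt((1/7)*(-88)) + 9*sqrt(13)) = sqrt(sqrt(-88/7) + 9*sqrt(13)) = sqrt(2*I*sqrt(154)/7 + 9*sqrt(13)) = sqrt(9*sqrt(13) + 2*I*sqrt(154)/7)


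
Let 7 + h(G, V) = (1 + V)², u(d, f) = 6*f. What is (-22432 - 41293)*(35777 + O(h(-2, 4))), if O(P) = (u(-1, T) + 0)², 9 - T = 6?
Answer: -2300536225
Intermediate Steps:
T = 3 (T = 9 - 1*6 = 9 - 6 = 3)
h(G, V) = -7 + (1 + V)²
O(P) = 324 (O(P) = (6*3 + 0)² = (18 + 0)² = 18² = 324)
(-22432 - 41293)*(35777 + O(h(-2, 4))) = (-22432 - 41293)*(35777 + 324) = -63725*36101 = -2300536225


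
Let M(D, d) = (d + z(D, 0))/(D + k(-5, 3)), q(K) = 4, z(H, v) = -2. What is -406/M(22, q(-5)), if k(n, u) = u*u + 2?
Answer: -6699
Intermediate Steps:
k(n, u) = 2 + u² (k(n, u) = u² + 2 = 2 + u²)
M(D, d) = (-2 + d)/(11 + D) (M(D, d) = (d - 2)/(D + (2 + 3²)) = (-2 + d)/(D + (2 + 9)) = (-2 + d)/(D + 11) = (-2 + d)/(11 + D))
-406/M(22, q(-5)) = -406*(11 + 22)/(-2 + 4) = -406/(2/33) = -406/((1/33)*2) = -406/2/33 = -406*33/2 = -6699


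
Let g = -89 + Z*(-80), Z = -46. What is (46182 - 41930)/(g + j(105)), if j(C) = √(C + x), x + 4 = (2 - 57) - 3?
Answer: 7634466/6447619 - 2126*√43/6447619 ≈ 1.1819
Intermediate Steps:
x = -62 (x = -4 + ((2 - 57) - 3) = -4 + (-55 - 3) = -4 - 58 = -62)
j(C) = √(-62 + C) (j(C) = √(C - 62) = √(-62 + C))
g = 3591 (g = -89 - 46*(-80) = -89 + 3680 = 3591)
(46182 - 41930)/(g + j(105)) = (46182 - 41930)/(3591 + √(-62 + 105)) = 4252/(3591 + √43)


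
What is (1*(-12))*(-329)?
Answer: 3948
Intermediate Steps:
(1*(-12))*(-329) = -12*(-329) = 3948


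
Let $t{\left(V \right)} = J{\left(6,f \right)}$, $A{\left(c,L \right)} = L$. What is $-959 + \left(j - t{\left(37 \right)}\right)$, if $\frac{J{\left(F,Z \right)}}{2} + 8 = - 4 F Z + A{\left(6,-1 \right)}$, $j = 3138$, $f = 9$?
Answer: $2629$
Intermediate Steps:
$J{\left(F,Z \right)} = -18 - 8 F Z$ ($J{\left(F,Z \right)} = -16 + 2 \left(- 4 F Z - 1\right) = -16 + 2 \left(-1 - 4 F Z\right) = -16 - \left(2 + 8 F Z\right) = -18 - 8 F Z$)
$t{\left(V \right)} = -450$ ($t{\left(V \right)} = -18 - 48 \cdot 9 = -18 - 432 = -450$)
$-959 + \left(j - t{\left(37 \right)}\right) = -959 + \left(3138 - -450\right) = -959 + \left(3138 + 450\right) = -959 + 3588 = 2629$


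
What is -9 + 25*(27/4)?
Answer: 639/4 ≈ 159.75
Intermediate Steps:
-9 + 25*(27/4) = -9 + 675/4 = 639/4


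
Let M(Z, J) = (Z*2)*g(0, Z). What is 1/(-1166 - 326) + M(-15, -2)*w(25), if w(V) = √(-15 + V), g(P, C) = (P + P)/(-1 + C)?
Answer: -1/1492 ≈ -0.00067024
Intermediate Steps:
g(P, C) = 2*P/(-1 + C) (g(P, C) = (2*P)/(-1 + C) = 2*P/(-1 + C))
M(Z, J) = 0 (M(Z, J) = (Z*2)*(2*0/(-1 + Z)) = (2*Z)*0 = 0)
1/(-1166 - 326) + M(-15, -2)*w(25) = 1/(-1166 - 326) + 0*√(-15 + 25) = 1/(-1492) + 0*√10 = -1/1492 + 0 = -1/1492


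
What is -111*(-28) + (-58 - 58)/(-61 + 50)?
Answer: 34304/11 ≈ 3118.5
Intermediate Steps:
-111*(-28) + (-58 - 58)/(-61 + 50) = 3108 - 116/(-11) = 3108 - 116*(-1/11) = 3108 + 116/11 = 34304/11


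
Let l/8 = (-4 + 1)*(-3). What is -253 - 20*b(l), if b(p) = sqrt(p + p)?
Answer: -493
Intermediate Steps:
l = 72 (l = 8*((-4 + 1)*(-3)) = 8*(-3*(-3)) = 8*9 = 72)
b(p) = sqrt(2)*sqrt(p) (b(p) = sqrt(2*p) = sqrt(2)*sqrt(p))
-253 - 20*b(l) = -253 - 20*sqrt(2)*sqrt(72) = -253 - 20*sqrt(2)*6*sqrt(2) = -253 - 20*12 = -253 - 240 = -493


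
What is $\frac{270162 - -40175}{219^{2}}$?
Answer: $\frac{310337}{47961} \approx 6.4706$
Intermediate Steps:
$\frac{270162 - -40175}{219^{2}} = \frac{270162 + 40175}{47961} = 310337 \cdot \frac{1}{47961} = \frac{310337}{47961}$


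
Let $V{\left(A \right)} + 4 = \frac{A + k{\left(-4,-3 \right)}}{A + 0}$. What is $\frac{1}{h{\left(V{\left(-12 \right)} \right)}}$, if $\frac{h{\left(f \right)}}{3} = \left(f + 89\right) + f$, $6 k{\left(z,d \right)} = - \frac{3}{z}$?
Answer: $\frac{16}{3983} \approx 0.0040171$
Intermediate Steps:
$k{\left(z,d \right)} = - \frac{1}{2 z}$ ($k{\left(z,d \right)} = \frac{\left(-3\right) \frac{1}{z}}{6} = - \frac{1}{2 z}$)
$V{\left(A \right)} = -4 + \frac{\frac{1}{8} + A}{A}$ ($V{\left(A \right)} = -4 + \frac{A - \frac{1}{2 \left(-4\right)}}{A + 0} = -4 + \frac{A - - \frac{1}{8}}{A} = -4 + \frac{A + \frac{1}{8}}{A} = -4 + \frac{\frac{1}{8} + A}{A}$)
$h{\left(f \right)} = 267 + 6 f$ ($h{\left(f \right)} = 3 \left(\left(f + 89\right) + f\right) = 3 \left(\left(89 + f\right) + f\right) = 3 \left(89 + 2 f\right) = 267 + 6 f$)
$\frac{1}{h{\left(V{\left(-12 \right)} \right)}} = \frac{1}{267 + 6 \left(-3 + \frac{1}{8 \left(-12\right)}\right)} = \frac{1}{267 + 6 \left(-3 + \frac{1}{8} \left(- \frac{1}{12}\right)\right)} = \frac{1}{267 + 6 \left(-3 - \frac{1}{96}\right)} = \frac{1}{267 + 6 \left(- \frac{289}{96}\right)} = \frac{1}{267 - \frac{289}{16}} = \frac{1}{\frac{3983}{16}} = \frac{16}{3983}$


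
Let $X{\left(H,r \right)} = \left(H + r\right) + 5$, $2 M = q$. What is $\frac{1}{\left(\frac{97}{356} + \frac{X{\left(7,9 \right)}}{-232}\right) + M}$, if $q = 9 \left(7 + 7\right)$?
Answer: $\frac{20648}{1304581} \approx 0.015827$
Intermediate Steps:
$q = 126$ ($q = 9 \cdot 14 = 126$)
$M = 63$ ($M = \frac{1}{2} \cdot 126 = 63$)
$X{\left(H,r \right)} = 5 + H + r$
$\frac{1}{\left(\frac{97}{356} + \frac{X{\left(7,9 \right)}}{-232}\right) + M} = \frac{1}{\left(\frac{97}{356} + \frac{5 + 7 + 9}{-232}\right) + 63} = \frac{1}{\left(97 \cdot \frac{1}{356} + 21 \left(- \frac{1}{232}\right)\right) + 63} = \frac{1}{\left(\frac{97}{356} - \frac{21}{232}\right) + 63} = \frac{1}{\frac{3757}{20648} + 63} = \frac{1}{\frac{1304581}{20648}} = \frac{20648}{1304581}$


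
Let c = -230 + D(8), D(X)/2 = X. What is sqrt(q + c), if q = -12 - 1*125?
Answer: 3*I*sqrt(39) ≈ 18.735*I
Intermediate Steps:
D(X) = 2*X
q = -137 (q = -12 - 125 = -137)
c = -214 (c = -230 + 2*8 = -230 + 16 = -214)
sqrt(q + c) = sqrt(-137 - 214) = sqrt(-351) = 3*I*sqrt(39)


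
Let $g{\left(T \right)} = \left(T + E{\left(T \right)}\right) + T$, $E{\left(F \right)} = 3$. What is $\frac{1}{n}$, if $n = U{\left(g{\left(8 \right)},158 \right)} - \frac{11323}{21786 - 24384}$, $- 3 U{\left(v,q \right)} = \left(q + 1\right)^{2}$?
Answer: $- \frac{2598}{21882023} \approx -0.00011873$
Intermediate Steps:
$g{\left(T \right)} = 3 + 2 T$ ($g{\left(T \right)} = \left(T + 3\right) + T = \left(3 + T\right) + T = 3 + 2 T$)
$U{\left(v,q \right)} = - \frac{\left(1 + q\right)^{2}}{3}$ ($U{\left(v,q \right)} = - \frac{\left(q + 1\right)^{2}}{3} = - \frac{\left(1 + q\right)^{2}}{3}$)
$n = - \frac{21882023}{2598}$ ($n = - \frac{\left(1 + 158\right)^{2}}{3} - \frac{11323}{21786 - 24384} = - \frac{159^{2}}{3} - \frac{11323}{-2598} = \left(- \frac{1}{3}\right) 25281 - 11323 \left(- \frac{1}{2598}\right) = -8427 - - \frac{11323}{2598} = -8427 + \frac{11323}{2598} = - \frac{21882023}{2598} \approx -8422.6$)
$\frac{1}{n} = \frac{1}{- \frac{21882023}{2598}} = - \frac{2598}{21882023}$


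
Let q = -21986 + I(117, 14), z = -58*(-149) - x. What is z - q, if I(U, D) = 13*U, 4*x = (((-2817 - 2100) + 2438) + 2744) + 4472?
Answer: 111691/4 ≈ 27923.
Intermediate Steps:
x = 4737/4 (x = ((((-2817 - 2100) + 2438) + 2744) + 4472)/4 = (((-4917 + 2438) + 2744) + 4472)/4 = ((-2479 + 2744) + 4472)/4 = (265 + 4472)/4 = (¼)*4737 = 4737/4 ≈ 1184.3)
z = 29831/4 (z = -58*(-149) - 1*4737/4 = 8642 - 4737/4 = 29831/4 ≈ 7457.8)
q = -20465 (q = -21986 + 13*117 = -21986 + 1521 = -20465)
z - q = 29831/4 - 1*(-20465) = 29831/4 + 20465 = 111691/4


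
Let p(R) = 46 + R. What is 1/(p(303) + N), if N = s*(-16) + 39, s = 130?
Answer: -1/1692 ≈ -0.00059102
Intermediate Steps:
N = -2041 (N = 130*(-16) + 39 = -2080 + 39 = -2041)
1/(p(303) + N) = 1/((46 + 303) - 2041) = 1/(349 - 2041) = 1/(-1692) = -1/1692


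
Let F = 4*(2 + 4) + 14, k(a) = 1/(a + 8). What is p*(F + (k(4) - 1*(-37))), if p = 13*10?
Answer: 58565/6 ≈ 9760.8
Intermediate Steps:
k(a) = 1/(8 + a)
p = 130
F = 38 (F = 4*6 + 14 = 24 + 14 = 38)
p*(F + (k(4) - 1*(-37))) = 130*(38 + (1/(8 + 4) - 1*(-37))) = 130*(38 + (1/12 + 37)) = 130*(38 + 445/12) = 130*(901/12) = 58565/6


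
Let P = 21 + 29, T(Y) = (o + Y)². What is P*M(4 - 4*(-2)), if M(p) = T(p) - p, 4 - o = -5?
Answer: 21450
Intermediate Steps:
o = 9 (o = 4 - 1*(-5) = 4 + 5 = 9)
T(Y) = (9 + Y)²
M(p) = (9 + p)² - p
P = 50
P*M(4 - 4*(-2)) = 50*((9 + (4 - 4*(-2)))² - (4 - 4*(-2))) = 50*((9 + (4 + 8))² - (4 + 8)) = 50*((9 + 12)² - 1*12) = 50*(21² - 12) = 50*(441 - 12) = 50*429 = 21450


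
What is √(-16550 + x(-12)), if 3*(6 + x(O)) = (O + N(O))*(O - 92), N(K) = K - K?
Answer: 2*I*√4035 ≈ 127.04*I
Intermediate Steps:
N(K) = 0
x(O) = -6 + O*(-92 + O)/3 (x(O) = -6 + ((O + 0)*(O - 92))/3 = -6 + (O*(-92 + O))/3 = -6 + O*(-92 + O)/3)
√(-16550 + x(-12)) = √(-16550 + (-6 - 92/3*(-12) + (⅓)*(-12)²)) = √(-16550 + (-6 + 368 + (⅓)*144)) = √(-16550 + (-6 + 368 + 48)) = √(-16550 + 410) = √(-16140) = 2*I*√4035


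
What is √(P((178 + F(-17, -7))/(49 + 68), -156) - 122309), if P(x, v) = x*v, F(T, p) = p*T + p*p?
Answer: 109*I*√93/3 ≈ 350.39*I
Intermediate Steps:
F(T, p) = p² + T*p (F(T, p) = T*p + p² = p² + T*p)
P(x, v) = v*x
√(P((178 + F(-17, -7))/(49 + 68), -156) - 122309) = √(-156*(178 - 7*(-17 - 7))/(49 + 68) - 122309) = √(-156*(178 - 7*(-24))/117 - 122309) = √(-156*(178 + 168)/117 - 122309) = √(-53976/117 - 122309) = √(-156*346/117 - 122309) = √(-1384/3 - 122309) = √(-368311/3) = 109*I*√93/3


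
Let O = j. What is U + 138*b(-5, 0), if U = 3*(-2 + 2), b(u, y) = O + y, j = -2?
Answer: -276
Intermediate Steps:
O = -2
b(u, y) = -2 + y
U = 0 (U = 3*0 = 0)
U + 138*b(-5, 0) = 0 + 138*(-2 + 0) = 0 + 138*(-2) = 0 - 276 = -276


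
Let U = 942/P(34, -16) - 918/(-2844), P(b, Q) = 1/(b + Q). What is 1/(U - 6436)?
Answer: 158/1662211 ≈ 9.5054e-5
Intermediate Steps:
P(b, Q) = 1/(Q + b)
U = 2679099/158 (U = 942/(1/(-16 + 34)) - 918/(-2844) = 942/(1/18) - 918*(-1/2844) = 942/(1/18) + 51/158 = 942*18 + 51/158 = 16956 + 51/158 = 2679099/158 ≈ 16956.)
1/(U - 6436) = 1/(2679099/158 - 6436) = 1/(1662211/158) = 158/1662211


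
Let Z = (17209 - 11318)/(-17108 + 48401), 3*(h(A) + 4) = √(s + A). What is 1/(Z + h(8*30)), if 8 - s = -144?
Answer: 3732660333/28423901351 + 4569841962*√2/28423901351 ≈ 0.35869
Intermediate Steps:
s = 152 (s = 8 - 1*(-144) = 8 + 144 = 152)
h(A) = -4 + √(152 + A)/3
Z = 5891/31293 ≈ 0.18825
1/(Z + h(8*30)) = 1/(5891/31293 + (-4 + √(152 + 8*30)/3)) = 1/(5891/31293 + (-4 + √(152 + 240)/3)) = 1/(5891/31293 + (-4 + √392/3)) = 1/(5891/31293 + (-4 + (14*√2)/3)) = 1/(5891/31293 + (-4 + 14*√2/3)) = 1/(-119281/31293 + 14*√2/3)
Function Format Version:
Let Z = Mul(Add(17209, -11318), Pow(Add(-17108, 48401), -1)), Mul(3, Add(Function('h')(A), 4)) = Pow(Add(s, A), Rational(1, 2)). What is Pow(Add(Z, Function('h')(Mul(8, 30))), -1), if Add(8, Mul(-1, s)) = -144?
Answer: Add(Rational(3732660333, 28423901351), Mul(Rational(4569841962, 28423901351), Pow(2, Rational(1, 2)))) ≈ 0.35869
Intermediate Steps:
s = 152 (s = Add(8, Mul(-1, -144)) = Add(8, 144) = 152)
Function('h')(A) = Add(-4, Mul(Rational(1, 3), Pow(Add(152, A), Rational(1, 2))))
Z = Rational(5891, 31293) (Z = Mul(5891, Pow(31293, -1)) = Mul(5891, Rational(1, 31293)) = Rational(5891, 31293) ≈ 0.18825)
Pow(Add(Z, Function('h')(Mul(8, 30))), -1) = Pow(Add(Rational(5891, 31293), Add(-4, Mul(Rational(1, 3), Pow(Add(152, Mul(8, 30)), Rational(1, 2))))), -1) = Pow(Add(Rational(5891, 31293), Add(-4, Mul(Rational(1, 3), Pow(Add(152, 240), Rational(1, 2))))), -1) = Pow(Add(Rational(5891, 31293), Add(-4, Mul(Rational(1, 3), Pow(392, Rational(1, 2))))), -1) = Pow(Add(Rational(5891, 31293), Add(-4, Mul(Rational(1, 3), Mul(14, Pow(2, Rational(1, 2)))))), -1) = Pow(Add(Rational(5891, 31293), Add(-4, Mul(Rational(14, 3), Pow(2, Rational(1, 2))))), -1) = Pow(Add(Rational(-119281, 31293), Mul(Rational(14, 3), Pow(2, Rational(1, 2)))), -1)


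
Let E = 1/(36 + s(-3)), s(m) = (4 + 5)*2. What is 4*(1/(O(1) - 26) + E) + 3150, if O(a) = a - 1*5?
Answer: 425242/135 ≈ 3149.9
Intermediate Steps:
s(m) = 18 (s(m) = 9*2 = 18)
O(a) = -5 + a (O(a) = a - 5 = -5 + a)
E = 1/54 (E = 1/(36 + 18) = 1/54 ≈ 0.018519)
4*(1/(O(1) - 26) + E) + 3150 = 4*(1/((-5 + 1) - 26) + 1/54) + 3150 = 4*(1/(-4 - 26) + 1/54) + 3150 = 4*(1/(-30) + 1/54) + 3150 = 4*(-1/30 + 1/54) + 3150 = 4*(-2/135) + 3150 = -8/135 + 3150 = 425242/135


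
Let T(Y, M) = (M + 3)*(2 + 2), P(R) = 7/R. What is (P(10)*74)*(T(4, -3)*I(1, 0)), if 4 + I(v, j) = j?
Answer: 0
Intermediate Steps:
I(v, j) = -4 + j
T(Y, M) = 12 + 4*M (T(Y, M) = (3 + M)*4 = 12 + 4*M)
(P(10)*74)*(T(4, -3)*I(1, 0)) = ((7/10)*74)*((12 + 4*(-3))*(-4 + 0)) = ((7*(⅒))*74)*((12 - 12)*(-4)) = ((7/10)*74)*(0*(-4)) = (259/5)*0 = 0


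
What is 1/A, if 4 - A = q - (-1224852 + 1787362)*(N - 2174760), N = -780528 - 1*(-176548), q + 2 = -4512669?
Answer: -1/1563064524725 ≈ -6.3977e-13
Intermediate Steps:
q = -4512671 (q = -2 - 4512669 = -4512671)
N = -603980 (N = -780528 + 176548 = -603980)
A = -1563064524725 (A = 4 - (-4512671 - (-1224852 + 1787362)*(-603980 - 2174760)) = 4 - (-4512671 - 562510*(-2778740)) = 4 - (-4512671 - 1*(-1563069037400)) = 4 - (-4512671 + 1563069037400) = 4 - 1*1563064524729 = 4 - 1563064524729 = -1563064524725)
1/A = 1/(-1563064524725) = -1/1563064524725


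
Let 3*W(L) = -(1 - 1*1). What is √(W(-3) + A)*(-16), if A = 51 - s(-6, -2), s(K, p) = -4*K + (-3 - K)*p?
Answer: -16*√33 ≈ -91.913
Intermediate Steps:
s(K, p) = -4*K + p*(-3 - K)
A = 33 (A = 51 - (-4*(-6) - 3*(-2) - 1*(-6)*(-2)) = 51 - (24 + 6 - 12) = 51 - 1*18 = 51 - 18 = 33)
W(L) = 0 (W(L) = (-(1 - 1*1))/3 = (-(1 - 1))/3 = (-1*0)/3 = (⅓)*0 = 0)
√(W(-3) + A)*(-16) = √(0 + 33)*(-16) = √33*(-16) = -16*√33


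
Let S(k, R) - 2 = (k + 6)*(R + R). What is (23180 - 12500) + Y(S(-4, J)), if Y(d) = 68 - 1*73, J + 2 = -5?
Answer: 10675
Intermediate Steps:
J = -7 (J = -2 - 5 = -7)
S(k, R) = 2 + 2*R*(6 + k) (S(k, R) = 2 + (k + 6)*(R + R) = 2 + (6 + k)*(2*R) = 2 + 2*R*(6 + k))
Y(d) = -5 (Y(d) = 68 - 73 = -5)
(23180 - 12500) + Y(S(-4, J)) = (23180 - 12500) - 5 = 10680 - 5 = 10675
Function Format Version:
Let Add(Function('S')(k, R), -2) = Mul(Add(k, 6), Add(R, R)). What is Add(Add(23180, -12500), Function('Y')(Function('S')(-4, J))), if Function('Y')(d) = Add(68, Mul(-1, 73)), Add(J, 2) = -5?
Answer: 10675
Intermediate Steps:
J = -7 (J = Add(-2, -5) = -7)
Function('S')(k, R) = Add(2, Mul(2, R, Add(6, k))) (Function('S')(k, R) = Add(2, Mul(Add(k, 6), Add(R, R))) = Add(2, Mul(Add(6, k), Mul(2, R))) = Add(2, Mul(2, R, Add(6, k))))
Function('Y')(d) = -5 (Function('Y')(d) = Add(68, -73) = -5)
Add(Add(23180, -12500), Function('Y')(Function('S')(-4, J))) = Add(Add(23180, -12500), -5) = Add(10680, -5) = 10675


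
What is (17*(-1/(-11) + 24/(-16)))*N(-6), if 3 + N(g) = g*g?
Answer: -1581/2 ≈ -790.50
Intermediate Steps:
N(g) = -3 + g**2 (N(g) = -3 + g*g = -3 + g**2)
(17*(-1/(-11) + 24/(-16)))*N(-6) = (17*(-1/(-11) + 24/(-16)))*(-3 + (-6)**2) = (17*(-1*(-1/11) + 24*(-1/16)))*(-3 + 36) = (17*(1/11 - 3/2))*33 = (17*(-31/22))*33 = -527/22*33 = -1581/2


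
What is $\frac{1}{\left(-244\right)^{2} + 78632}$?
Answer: $\frac{1}{138168} \approx 7.2376 \cdot 10^{-6}$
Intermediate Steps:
$\frac{1}{\left(-244\right)^{2} + 78632} = \frac{1}{59536 + 78632} = \frac{1}{138168}$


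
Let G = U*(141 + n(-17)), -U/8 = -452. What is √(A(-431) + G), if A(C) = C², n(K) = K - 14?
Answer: √583521 ≈ 763.89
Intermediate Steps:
n(K) = -14 + K
U = 3616 (U = -8*(-452) = 3616)
G = 397760 (G = 3616*(141 + (-14 - 17)) = 3616*(141 - 31) = 3616*110 = 397760)
√(A(-431) + G) = √((-431)² + 397760) = √(185761 + 397760) = √583521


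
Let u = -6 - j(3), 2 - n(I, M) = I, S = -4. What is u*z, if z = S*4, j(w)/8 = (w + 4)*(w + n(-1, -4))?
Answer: 5472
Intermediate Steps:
n(I, M) = 2 - I
j(w) = 8*(3 + w)*(4 + w) (j(w) = 8*((w + 4)*(w + (2 - 1*(-1)))) = 8*((4 + w)*(w + (2 + 1))) = 8*((4 + w)*(w + 3)) = 8*((4 + w)*(3 + w)) = 8*((3 + w)*(4 + w)) = 8*(3 + w)*(4 + w))
z = -16 (z = -4*4 = -16)
u = -342 (u = -6 - (96 + 8*3² + 56*3) = -6 - (96 + 8*9 + 168) = -6 - (96 + 72 + 168) = -6 - 1*336 = -6 - 336 = -342)
u*z = -342*(-16) = 5472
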